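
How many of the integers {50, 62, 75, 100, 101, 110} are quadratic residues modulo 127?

(50/127) = +1 → QR.
(62/127) = +1 → QR.
(75/127) = -1 → non-residue.
(100/127) = +1 → QR.
(101/127) = -1 → non-residue.
(110/127) = -1 → non-residue.
Total quadratic residues among the 6: 3.

3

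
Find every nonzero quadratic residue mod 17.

Square k = 1,…,8 (k and 17−k give the same square):
1²=1, 2²=4, 3²=9, 4²=16, 5²≡8, 6²≡2, 7²≡15, 8²≡13 (mod 17).
So the quadratic residues mod 17 are {1, 2, 4, 8, 9, 13, 15, 16}.

1, 2, 4, 8, 9, 13, 15, 16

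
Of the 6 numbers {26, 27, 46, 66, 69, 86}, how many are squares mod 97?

(26/97) = -1 → non-residue.
(27/97) = +1 → QR.
(46/97) = -1 → non-residue.
(66/97) = +1 → QR.
(69/97) = -1 → non-residue.
(86/97) = +1 → QR.
Total quadratic residues among the 6: 3.

3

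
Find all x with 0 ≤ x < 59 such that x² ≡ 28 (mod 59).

Since 59 ≡ 3 (mod 4), a square root of 28 is 28^((59+1)/4) = 28^15 mod 59.
Repeated squaring: 28^2≡17, 28^4≡53, 28^8≡36 (mod 59).
28^15 = 28^(8+4+2+1) ≡ 21 (mod 59).
Check: 21² = 441 ≡ 28 (mod 59). The two roots are 21 and 38.

21, 38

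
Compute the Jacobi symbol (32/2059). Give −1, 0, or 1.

-1

Pull out 2^5: since 2059 ≡ 3 (mod 8), (2/2059) = -1, so (2/2059)^5 = -1.
Reached (1/2059) = 1. Collecting the sign flips along the way, the symbol is -1.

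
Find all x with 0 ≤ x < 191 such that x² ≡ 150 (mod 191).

Since 191 ≡ 3 (mod 4), a square root of 150 is 150^((191+1)/4) = 150^48 mod 191.
Repeated squaring: 150^2≡153, 150^4≡107, 150^8≡180, 150^16≡121, 150^32≡125 (mod 191).
150^48 = 150^(32+16) ≡ 36 (mod 191).
Check: 36² = 1296 ≡ 150 (mod 191). The two roots are 36 and 155.

36, 155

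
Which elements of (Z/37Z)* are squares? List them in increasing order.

1 3 4 7 9 10 11 12 16 21 25 26 27 28 30 33 34 36

Square k = 1,…,18 (k and 37−k give the same square):
1²=1, 2²=4, 3²=9, 4²=16, 5²=25, 6²=36, 7²≡12, 8²≡27, 9²≡7, 10²≡26, 11²≡10, 12²≡33, 13²≡21, 14²≡11, 15²≡3, 16²≡34, 17²≡30, 18²≡28 (mod 37).
So the quadratic residues mod 37 are {1, 3, 4, 7, 9, 10, 11, 12, 16, 21, 25, 26, 27, 28, 30, 33, 34, 36}.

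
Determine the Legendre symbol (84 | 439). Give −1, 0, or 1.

Pull out 2^2: since 439 ≡ 7 (mod 8), (2/439) = +1, so (2/439)^2 = +1.
Reciprocity: 21 ≡ 1 and 439 ≡ 3 (mod 4), so (21/439) = +(439/21).
Reduce top mod 21: now compute (19/21).
Reciprocity: 19 ≡ 3 and 21 ≡ 1 (mod 4), so (19/21) = +(21/19).
Reduce top mod 19: now compute (2/19).
Pull out 2: since 19 ≡ 3 (mod 8), (2/19) = -1.
Reached (1/19) = 1. Collecting the sign flips along the way, the symbol is -1.

-1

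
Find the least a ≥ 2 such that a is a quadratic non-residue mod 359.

(2/359) = +1, so 2 is a residue.
(3/359) = +1, so 3 is a residue.
(4/359) = +1, so 4 is a residue.
(5/359) = +1, so 5 is a residue.
(6/359) = +1, so 6 is a residue.
(7/359) = −1, so 7 is the smallest positive non-residue mod 359.

7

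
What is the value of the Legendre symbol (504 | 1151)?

1

Euler's criterion: (504/1151) ≡ 504^575 (mod 1151).
504^2 ≡ 796 (mod 1151)
504^4 ≡ 566 (mod 1151)
504^8 ≡ 378 (mod 1151)
504^16 ≡ 160 (mod 1151)
504^32 ≡ 278 (mod 1151)
504^64 ≡ 167 (mod 1151)
504^128 ≡ 265 (mod 1151)
504^256 ≡ 14 (mod 1151)
504^512 ≡ 196 (mod 1151)
504^575 = 504^(512+32+16+8+4+2+1) ≡ 1 (mod 1151).
Result is 1, so (504/1151) = 1.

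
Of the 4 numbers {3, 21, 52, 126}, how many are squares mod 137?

(3/137) = -1 → non-residue.
(21/137) = -1 → non-residue.
(52/137) = -1 → non-residue.
(126/137) = +1 → QR.
Total quadratic residues among the 4: 1.

1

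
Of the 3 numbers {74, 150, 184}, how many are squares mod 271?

1

(74/271) = +1 → QR.
(150/271) = -1 → non-residue.
(184/271) = -1 → non-residue.
Total quadratic residues among the 3: 1.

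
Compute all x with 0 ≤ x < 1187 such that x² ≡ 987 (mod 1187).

Since 1187 ≡ 3 (mod 4), a square root of 987 is 987^((1187+1)/4) = 987^297 mod 1187.
Repeated squaring: 987^2≡829, 987^4≡1155, 987^8≡1024, 987^16≡455, 987^32≡487, 987^64≡956, 987^128≡1133, 987^256≡542 (mod 1187).
987^297 = 987^(256+32+8+1) ≡ 292 (mod 1187).
Check: 292² = 85264 ≡ 987 (mod 1187). The two roots are 292 and 895.

292, 895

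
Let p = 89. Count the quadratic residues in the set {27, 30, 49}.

(27/89) = -1 → non-residue.
(30/89) = -1 → non-residue.
(49/89) = +1 → QR.
Total quadratic residues among the 3: 1.

1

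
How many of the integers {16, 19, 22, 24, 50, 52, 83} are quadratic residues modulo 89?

3

(16/89) = +1 → QR.
(19/89) = -1 → non-residue.
(22/89) = +1 → QR.
(24/89) = -1 → non-residue.
(50/89) = +1 → QR.
(52/89) = -1 → non-residue.
(83/89) = -1 → non-residue.
Total quadratic residues among the 7: 3.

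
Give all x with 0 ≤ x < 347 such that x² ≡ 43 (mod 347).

Since 347 ≡ 3 (mod 4), a square root of 43 is 43^((347+1)/4) = 43^87 mod 347.
Repeated squaring: 43^2≡114, 43^4≡157, 43^8≡12, 43^16≡144, 43^32≡263, 43^64≡116 (mod 347).
43^87 = 43^(64+16+4+2+1) ≡ 199 (mod 347).
Check: 199² = 39601 ≡ 43 (mod 347). The two roots are 148 and 199.

148, 199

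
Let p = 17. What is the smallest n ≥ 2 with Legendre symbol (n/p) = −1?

(2/17) = +1, so 2 is a residue.
(3/17) = −1, so 3 is the smallest positive non-residue mod 17.

3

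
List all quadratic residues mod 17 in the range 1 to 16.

1,2,4,8,9,13,15,16

Square k = 1,…,8 (k and 17−k give the same square):
1²=1, 2²=4, 3²=9, 4²=16, 5²≡8, 6²≡2, 7²≡15, 8²≡13 (mod 17).
So the quadratic residues mod 17 are {1, 2, 4, 8, 9, 13, 15, 16}.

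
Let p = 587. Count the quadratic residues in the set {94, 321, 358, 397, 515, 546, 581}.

(94/587) = -1 → non-residue.
(321/587) = -1 → non-residue.
(358/587) = -1 → non-residue.
(397/587) = +1 → QR.
(515/587) = +1 → QR.
(546/587) = +1 → QR.
(581/587) = +1 → QR.
Total quadratic residues among the 7: 4.

4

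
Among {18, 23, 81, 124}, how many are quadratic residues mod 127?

(18/127) = +1 → QR.
(23/127) = -1 → non-residue.
(81/127) = +1 → QR.
(124/127) = +1 → QR.
Total quadratic residues among the 4: 3.

3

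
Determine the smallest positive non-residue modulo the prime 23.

(2/23) = +1, so 2 is a residue.
(3/23) = +1, so 3 is a residue.
(4/23) = +1, so 4 is a residue.
(5/23) = −1, so 5 is the smallest positive non-residue mod 23.

5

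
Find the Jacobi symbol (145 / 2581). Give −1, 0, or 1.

0

Reciprocity: 145 ≡ 1 and 2581 ≡ 1 (mod 4), so (145/2581) = +(2581/145).
Reduce top mod 145: now compute (116/145).
Pull out 2^2: since 145 ≡ 1 (mod 8), (2/145) = +1, so (2/145)^2 = +1.
Reciprocity: 29 ≡ 1 and 145 ≡ 1 (mod 4), so (29/145) = +(145/29).
Reduce top mod 29: now compute (0/29).
Top reduces to 0: gcd > 1, so the symbol is 0.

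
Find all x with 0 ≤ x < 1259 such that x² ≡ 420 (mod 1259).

Since 1259 ≡ 3 (mod 4), a square root of 420 is 420^((1259+1)/4) = 420^315 mod 1259.
Repeated squaring: 420^2≡140, 420^4≡715, 420^8≡71, 420^16≡5, 420^32≡25, 420^64≡625, 420^128≡335, 420^256≡174 (mod 1259).
420^315 = 420^(256+32+16+8+2+1) ≡ 1099 (mod 1259).
Check: 1099² = 1207801 ≡ 420 (mod 1259). The two roots are 160 and 1099.

160, 1099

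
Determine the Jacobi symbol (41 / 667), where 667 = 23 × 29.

Reciprocity: 41 ≡ 1 and 667 ≡ 3 (mod 4), so (41/667) = +(667/41).
Reduce top mod 41: now compute (11/41).
Reciprocity: 11 ≡ 3 and 41 ≡ 1 (mod 4), so (11/41) = +(41/11).
Reduce top mod 11: now compute (8/11).
Pull out 2^3: since 11 ≡ 3 (mod 8), (2/11) = -1, so (2/11)^3 = -1.
Reached (1/11) = 1. Collecting the sign flips along the way, the symbol is -1.

-1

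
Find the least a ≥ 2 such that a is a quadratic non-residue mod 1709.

(2/1709) = −1, so 2 is the smallest positive non-residue mod 1709.

2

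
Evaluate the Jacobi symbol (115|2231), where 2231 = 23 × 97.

0

Reciprocity: 115 ≡ 3 and 2231 ≡ 3 (mod 4), so (115/2231) = −(2231/115).
Reduce top mod 115: now compute (46/115).
Pull out 2: since 115 ≡ 3 (mod 8), (2/115) = -1.
Reciprocity: 23 ≡ 3 and 115 ≡ 3 (mod 4), so (23/115) = −(115/23).
Reduce top mod 23: now compute (0/23).
Top reduces to 0: gcd > 1, so the symbol is 0.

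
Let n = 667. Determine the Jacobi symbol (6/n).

Pull out 2: since 667 ≡ 3 (mod 8), (2/667) = -1.
Reciprocity: 3 ≡ 3 and 667 ≡ 3 (mod 4), so (3/667) = −(667/3).
Reduce top mod 3: now compute (1/3).
Reached (1/3) = 1. Collecting the sign flips along the way, the symbol is +1.

1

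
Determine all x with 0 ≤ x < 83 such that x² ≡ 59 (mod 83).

Since 83 ≡ 3 (mod 4), a square root of 59 is 59^((83+1)/4) = 59^21 mod 83.
Repeated squaring: 59^2≡78, 59^4≡25, 59^8≡44, 59^16≡27 (mod 83).
59^21 = 59^(16+4+1) ≡ 68 (mod 83).
Check: 68² = 4624 ≡ 59 (mod 83). The two roots are 15 and 68.

15, 68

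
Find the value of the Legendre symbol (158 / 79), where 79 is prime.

First reduce: 158 ≡ 0 (mod 79).
Top reduces to 0: gcd > 1, so the symbol is 0.

0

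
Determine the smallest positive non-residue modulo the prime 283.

2

(2/283) = −1, so 2 is the smallest positive non-residue mod 283.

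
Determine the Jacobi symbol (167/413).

Reciprocity: 167 ≡ 3 and 413 ≡ 1 (mod 4), so (167/413) = +(413/167).
Reduce top mod 167: now compute (79/167).
Reciprocity: 79 ≡ 3 and 167 ≡ 3 (mod 4), so (79/167) = −(167/79).
Reduce top mod 79: now compute (9/79).
Reciprocity: 9 ≡ 1 and 79 ≡ 3 (mod 4), so (9/79) = +(79/9).
Reduce top mod 9: now compute (7/9).
Reciprocity: 7 ≡ 3 and 9 ≡ 1 (mod 4), so (7/9) = +(9/7).
Reduce top mod 7: now compute (2/7).
Pull out 2: since 7 ≡ 7 (mod 8), (2/7) = +1.
Reached (1/7) = 1. Collecting the sign flips along the way, the symbol is -1.

-1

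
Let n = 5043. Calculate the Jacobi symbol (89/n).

-1

Reciprocity: 89 ≡ 1 and 5043 ≡ 3 (mod 4), so (89/5043) = +(5043/89).
Reduce top mod 89: now compute (59/89).
Reciprocity: 59 ≡ 3 and 89 ≡ 1 (mod 4), so (59/89) = +(89/59).
Reduce top mod 59: now compute (30/59).
Pull out 2: since 59 ≡ 3 (mod 8), (2/59) = -1.
Reciprocity: 15 ≡ 3 and 59 ≡ 3 (mod 4), so (15/59) = −(59/15).
Reduce top mod 15: now compute (14/15).
Pull out 2: since 15 ≡ 7 (mod 8), (2/15) = +1.
Reciprocity: 7 ≡ 3 and 15 ≡ 3 (mod 4), so (7/15) = −(15/7).
Reduce top mod 7: now compute (1/7).
Reached (1/7) = 1. Collecting the sign flips along the way, the symbol is -1.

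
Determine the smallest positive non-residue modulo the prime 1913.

(2/1913) = +1, so 2 is a residue.
(3/1913) = −1, so 3 is the smallest positive non-residue mod 1913.

3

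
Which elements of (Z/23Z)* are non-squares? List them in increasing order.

Square k = 1,…,11 (k and 23−k give the same square):
1²=1, 2²=4, 3²=9, 4²=16, 5²≡2, 6²≡13, 7²≡3, 8²≡18, 9²≡12, 10²≡8, 11²≡6 (mod 23).
The residues are {1, 2, 3, 4, 6, 8, 9, 12, 13, 16, 18}; the non-residues are the remaining 11 nonzero classes.

5,7,10,11,14,15,17,19,20,21,22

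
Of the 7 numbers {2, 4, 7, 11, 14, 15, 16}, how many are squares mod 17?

4

(2/17) = +1 → QR.
(4/17) = +1 → QR.
(7/17) = -1 → non-residue.
(11/17) = -1 → non-residue.
(14/17) = -1 → non-residue.
(15/17) = +1 → QR.
(16/17) = +1 → QR.
Total quadratic residues among the 7: 4.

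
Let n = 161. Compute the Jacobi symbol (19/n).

Reciprocity: 19 ≡ 3 and 161 ≡ 1 (mod 4), so (19/161) = +(161/19).
Reduce top mod 19: now compute (9/19).
Reciprocity: 9 ≡ 1 and 19 ≡ 3 (mod 4), so (9/19) = +(19/9).
Reduce top mod 9: now compute (1/9).
Reached (1/9) = 1. Collecting the sign flips along the way, the symbol is +1.

1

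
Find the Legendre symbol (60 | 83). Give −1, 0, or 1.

Euler's criterion: (60/83) ≡ 60^41 (mod 83).
60^2 ≡ 31 (mod 83)
60^4 ≡ 48 (mod 83)
60^8 ≡ 63 (mod 83)
60^16 ≡ 68 (mod 83)
60^32 ≡ 59 (mod 83)
60^41 = 60^(32+8+1) ≡ 82 (mod 83).
Result is 82 ≡ −1, so (60/83) = −1.

-1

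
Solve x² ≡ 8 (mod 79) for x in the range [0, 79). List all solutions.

18, 61

Since 79 ≡ 3 (mod 4), a square root of 8 is 8^((79+1)/4) = 8^20 mod 79.
Repeated squaring: 8^2≡64, 8^4≡67, 8^8≡65, 8^16≡38 (mod 79).
8^20 = 8^(16+4) ≡ 18 (mod 79).
Check: 18² = 324 ≡ 8 (mod 79). The two roots are 18 and 61.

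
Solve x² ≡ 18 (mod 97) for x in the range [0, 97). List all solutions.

42, 55

97 ≡ 1 (mod 4), so we find a root by search.
Trying successive values, 42² = 1764 ≡ 18 (mod 97). The other root is 97 − 42 = 55.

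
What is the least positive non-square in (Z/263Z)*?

5

(2/263) = +1, so 2 is a residue.
(3/263) = +1, so 3 is a residue.
(4/263) = +1, so 4 is a residue.
(5/263) = −1, so 5 is the smallest positive non-residue mod 263.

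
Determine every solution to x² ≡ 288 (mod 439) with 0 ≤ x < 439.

187, 252

Since 439 ≡ 3 (mod 4), a square root of 288 is 288^((439+1)/4) = 288^110 mod 439.
Repeated squaring: 288^2≡412, 288^4≡290, 288^8≡251, 288^16≡224, 288^32≡130, 288^64≡218 (mod 439).
288^110 = 288^(64+32+8+4+2) ≡ 252 (mod 439).
Check: 252² = 63504 ≡ 288 (mod 439). The two roots are 187 and 252.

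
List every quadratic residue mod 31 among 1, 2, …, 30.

Square k = 1,…,15 (k and 31−k give the same square):
1²=1, 2²=4, 3²=9, 4²=16, 5²=25, 6²≡5, 7²≡18, 8²≡2, 9²≡19, 10²≡7, 11²≡28, 12²≡20, 13²≡14, 14²≡10, 15²≡8 (mod 31).
So the quadratic residues mod 31 are {1, 2, 4, 5, 7, 8, 9, 10, 14, 16, 18, 19, 20, 25, 28}.

1,2,4,5,7,8,9,10,14,16,18,19,20,25,28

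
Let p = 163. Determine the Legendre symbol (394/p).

First reduce: 394 ≡ 68 (mod 163).
Pull out 2^2: since 163 ≡ 3 (mod 8), (2/163) = -1, so (2/163)^2 = +1.
Reciprocity: 17 ≡ 1 and 163 ≡ 3 (mod 4), so (17/163) = +(163/17).
Reduce top mod 17: now compute (10/17).
Pull out 2: since 17 ≡ 1 (mod 8), (2/17) = +1.
Reciprocity: 5 ≡ 1 and 17 ≡ 1 (mod 4), so (5/17) = +(17/5).
Reduce top mod 5: now compute (2/5).
Pull out 2: since 5 ≡ 5 (mod 8), (2/5) = -1.
Reached (1/5) = 1. Collecting the sign flips along the way, the symbol is -1.

-1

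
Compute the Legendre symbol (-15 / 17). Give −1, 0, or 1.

1

First reduce: -15 ≡ 2 (mod 17).
Pull out 2: since 17 ≡ 1 (mod 8), (2/17) = +1.
Reached (1/17) = 1. Collecting the sign flips along the way, the symbol is +1.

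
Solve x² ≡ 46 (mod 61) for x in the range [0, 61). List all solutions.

61 ≡ 1 (mod 4), so we find a root by search.
Trying successive values, 30² = 900 ≡ 46 (mod 61). The other root is 61 − 30 = 31.

30, 31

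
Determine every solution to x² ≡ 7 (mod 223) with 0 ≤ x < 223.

26, 197

Since 223 ≡ 3 (mod 4), a square root of 7 is 7^((223+1)/4) = 7^56 mod 223.
Repeated squaring: 7^2≡49, 7^4≡171, 7^8≡28, 7^16≡115, 7^32≡68 (mod 223).
7^56 = 7^(32+16+8) ≡ 197 (mod 223).
Check: 197² = 38809 ≡ 7 (mod 223). The two roots are 26 and 197.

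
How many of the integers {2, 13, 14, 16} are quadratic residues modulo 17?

3

(2/17) = +1 → QR.
(13/17) = +1 → QR.
(14/17) = -1 → non-residue.
(16/17) = +1 → QR.
Total quadratic residues among the 4: 3.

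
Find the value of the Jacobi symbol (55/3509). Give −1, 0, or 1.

0

Reciprocity: 55 ≡ 3 and 3509 ≡ 1 (mod 4), so (55/3509) = +(3509/55).
Reduce top mod 55: now compute (44/55).
Pull out 2^2: since 55 ≡ 7 (mod 8), (2/55) = +1, so (2/55)^2 = +1.
Reciprocity: 11 ≡ 3 and 55 ≡ 3 (mod 4), so (11/55) = −(55/11).
Reduce top mod 11: now compute (0/11).
Top reduces to 0: gcd > 1, so the symbol is 0.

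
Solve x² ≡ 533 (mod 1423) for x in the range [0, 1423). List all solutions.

Since 1423 ≡ 3 (mod 4), a square root of 533 is 533^((1423+1)/4) = 533^356 mod 1423.
Repeated squaring: 533^2≡912, 533^4≡712, 533^8≡356, 533^16≡89, 533^32≡806, 533^64≡748, 533^128≡265, 533^256≡498 (mod 1423).
533^356 = 533^(256+64+32+4) ≡ 1150 (mod 1423).
Check: 1150² = 1322500 ≡ 533 (mod 1423). The two roots are 273 and 1150.

273, 1150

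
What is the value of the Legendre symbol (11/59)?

Euler's criterion: (11/59) ≡ 11^29 (mod 59).
11^2 ≡ 3 (mod 59)
11^4 ≡ 9 (mod 59)
11^8 ≡ 22 (mod 59)
11^16 ≡ 12 (mod 59)
11^29 = 11^(16+8+4+1) ≡ 58 (mod 59).
Result is 58 ≡ −1, so (11/59) = −1.

-1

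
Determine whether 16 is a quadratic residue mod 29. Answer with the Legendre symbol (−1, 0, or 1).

1

Euler's criterion: (16/29) ≡ 16^14 (mod 29).
16^2 ≡ 24 (mod 29)
16^4 ≡ 25 (mod 29)
16^8 ≡ 16 (mod 29)
16^14 = 16^(8+4+2) ≡ 1 (mod 29).
Result is 1, so (16/29) = 1.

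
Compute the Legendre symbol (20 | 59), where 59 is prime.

1

Pull out 2^2: since 59 ≡ 3 (mod 8), (2/59) = -1, so (2/59)^2 = +1.
Reciprocity: 5 ≡ 1 and 59 ≡ 3 (mod 4), so (5/59) = +(59/5).
Reduce top mod 5: now compute (4/5).
Pull out 2^2: since 5 ≡ 5 (mod 8), (2/5) = -1, so (2/5)^2 = +1.
Reached (1/5) = 1. Collecting the sign flips along the way, the symbol is +1.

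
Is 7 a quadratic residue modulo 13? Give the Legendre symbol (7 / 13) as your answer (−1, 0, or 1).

-1

Reciprocity: 7 ≡ 3 and 13 ≡ 1 (mod 4), so (7/13) = +(13/7).
Reduce top mod 7: now compute (6/7).
Pull out 2: since 7 ≡ 7 (mod 8), (2/7) = +1.
Reciprocity: 3 ≡ 3 and 7 ≡ 3 (mod 4), so (3/7) = −(7/3).
Reduce top mod 3: now compute (1/3).
Reached (1/3) = 1. Collecting the sign flips along the way, the symbol is -1.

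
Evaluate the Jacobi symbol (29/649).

-1

Reciprocity: 29 ≡ 1 and 649 ≡ 1 (mod 4), so (29/649) = +(649/29).
Reduce top mod 29: now compute (11/29).
Reciprocity: 11 ≡ 3 and 29 ≡ 1 (mod 4), so (11/29) = +(29/11).
Reduce top mod 11: now compute (7/11).
Reciprocity: 7 ≡ 3 and 11 ≡ 3 (mod 4), so (7/11) = −(11/7).
Reduce top mod 7: now compute (4/7).
Pull out 2^2: since 7 ≡ 7 (mod 8), (2/7) = +1, so (2/7)^2 = +1.
Reached (1/7) = 1. Collecting the sign flips along the way, the symbol is -1.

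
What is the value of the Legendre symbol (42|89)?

1

Pull out 2: since 89 ≡ 1 (mod 8), (2/89) = +1.
Reciprocity: 21 ≡ 1 and 89 ≡ 1 (mod 4), so (21/89) = +(89/21).
Reduce top mod 21: now compute (5/21).
Reciprocity: 5 ≡ 1 and 21 ≡ 1 (mod 4), so (5/21) = +(21/5).
Reduce top mod 5: now compute (1/5).
Reached (1/5) = 1. Collecting the sign flips along the way, the symbol is +1.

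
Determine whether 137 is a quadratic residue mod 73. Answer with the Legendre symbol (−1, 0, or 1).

First reduce: 137 ≡ 64 (mod 73).
Pull out 2^6: since 73 ≡ 1 (mod 8), (2/73) = +1, so (2/73)^6 = +1.
Reached (1/73) = 1. Collecting the sign flips along the way, the symbol is +1.

1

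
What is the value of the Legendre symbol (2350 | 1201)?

First reduce: 2350 ≡ 1149 (mod 1201).
Reciprocity: 1149 ≡ 1 and 1201 ≡ 1 (mod 4), so (1149/1201) = +(1201/1149).
Reduce top mod 1149: now compute (52/1149).
Pull out 2^2: since 1149 ≡ 5 (mod 8), (2/1149) = -1, so (2/1149)^2 = +1.
Reciprocity: 13 ≡ 1 and 1149 ≡ 1 (mod 4), so (13/1149) = +(1149/13).
Reduce top mod 13: now compute (5/13).
Reciprocity: 5 ≡ 1 and 13 ≡ 1 (mod 4), so (5/13) = +(13/5).
Reduce top mod 5: now compute (3/5).
Reciprocity: 3 ≡ 3 and 5 ≡ 1 (mod 4), so (3/5) = +(5/3).
Reduce top mod 3: now compute (2/3).
Pull out 2: since 3 ≡ 3 (mod 8), (2/3) = -1.
Reached (1/3) = 1. Collecting the sign flips along the way, the symbol is -1.

-1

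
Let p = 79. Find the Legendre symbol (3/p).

Euler's criterion: (3/79) ≡ 3^39 (mod 79).
3^2 ≡ 9 (mod 79)
3^4 ≡ 2 (mod 79)
3^8 ≡ 4 (mod 79)
3^16 ≡ 16 (mod 79)
3^32 ≡ 19 (mod 79)
3^39 = 3^(32+4+2+1) ≡ 78 (mod 79).
Result is 78 ≡ −1, so (3/79) = −1.

-1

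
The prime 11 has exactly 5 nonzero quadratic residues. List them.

Square k = 1,…,5 (k and 11−k give the same square):
1²=1, 2²=4, 3²=9, 4²≡5, 5²≡3 (mod 11).
So the quadratic residues mod 11 are {1, 3, 4, 5, 9}.

1, 3, 4, 5, 9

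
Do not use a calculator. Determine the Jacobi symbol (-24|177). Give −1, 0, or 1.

First reduce: -24 ≡ 153 (mod 177).
Reciprocity: 153 ≡ 1 and 177 ≡ 1 (mod 4), so (153/177) = +(177/153).
Reduce top mod 153: now compute (24/153).
Pull out 2^3: since 153 ≡ 1 (mod 8), (2/153) = +1, so (2/153)^3 = +1.
Reciprocity: 3 ≡ 3 and 153 ≡ 1 (mod 4), so (3/153) = +(153/3).
Reduce top mod 3: now compute (0/3).
Top reduces to 0: gcd > 1, so the symbol is 0.

0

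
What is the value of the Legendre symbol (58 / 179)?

Pull out 2: since 179 ≡ 3 (mod 8), (2/179) = -1.
Reciprocity: 29 ≡ 1 and 179 ≡ 3 (mod 4), so (29/179) = +(179/29).
Reduce top mod 29: now compute (5/29).
Reciprocity: 5 ≡ 1 and 29 ≡ 1 (mod 4), so (5/29) = +(29/5).
Reduce top mod 5: now compute (4/5).
Pull out 2^2: since 5 ≡ 5 (mod 8), (2/5) = -1, so (2/5)^2 = +1.
Reached (1/5) = 1. Collecting the sign flips along the way, the symbol is -1.

-1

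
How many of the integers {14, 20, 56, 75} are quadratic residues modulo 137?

(14/137) = +1 → QR.
(20/137) = -1 → non-residue.
(56/137) = +1 → QR.
(75/137) = -1 → non-residue.
Total quadratic residues among the 4: 2.

2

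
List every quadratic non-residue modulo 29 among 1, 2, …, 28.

Square k = 1,…,14 (k and 29−k give the same square):
1²=1, 2²=4, 3²=9, 4²=16, 5²=25, 6²≡7, 7²≡20, 8²≡6, 9²≡23, 10²≡13, 11²≡5, 12²≡28, 13²≡24, 14²≡22 (mod 29).
The residues are {1, 4, 5, 6, 7, 9, 13, 16, 20, 22, 23, 24, 25, 28}; the non-residues are the remaining 14 nonzero classes.

2,3,8,10,11,12,14,15,17,18,19,21,26,27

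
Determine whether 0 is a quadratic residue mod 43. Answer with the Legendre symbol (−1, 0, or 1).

0

Top reduces to 0: gcd > 1, so the symbol is 0.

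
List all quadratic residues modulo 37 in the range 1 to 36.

1,3,4,7,9,10,11,12,16,21,25,26,27,28,30,33,34,36

Square k = 1,…,18 (k and 37−k give the same square):
1²=1, 2²=4, 3²=9, 4²=16, 5²=25, 6²=36, 7²≡12, 8²≡27, 9²≡7, 10²≡26, 11²≡10, 12²≡33, 13²≡21, 14²≡11, 15²≡3, 16²≡34, 17²≡30, 18²≡28 (mod 37).
So the quadratic residues mod 37 are {1, 3, 4, 7, 9, 10, 11, 12, 16, 21, 25, 26, 27, 28, 30, 33, 34, 36}.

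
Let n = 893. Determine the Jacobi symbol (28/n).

Pull out 2^2: since 893 ≡ 5 (mod 8), (2/893) = -1, so (2/893)^2 = +1.
Reciprocity: 7 ≡ 3 and 893 ≡ 1 (mod 4), so (7/893) = +(893/7).
Reduce top mod 7: now compute (4/7).
Pull out 2^2: since 7 ≡ 7 (mod 8), (2/7) = +1, so (2/7)^2 = +1.
Reached (1/7) = 1. Collecting the sign flips along the way, the symbol is +1.

1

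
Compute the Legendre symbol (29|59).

1

Reciprocity: 29 ≡ 1 and 59 ≡ 3 (mod 4), so (29/59) = +(59/29).
Reduce top mod 29: now compute (1/29).
Reached (1/29) = 1. Collecting the sign flips along the way, the symbol is +1.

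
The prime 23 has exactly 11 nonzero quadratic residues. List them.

Square k = 1,…,11 (k and 23−k give the same square):
1²=1, 2²=4, 3²=9, 4²=16, 5²≡2, 6²≡13, 7²≡3, 8²≡18, 9²≡12, 10²≡8, 11²≡6 (mod 23).
So the quadratic residues mod 23 are {1, 2, 3, 4, 6, 8, 9, 12, 13, 16, 18}.

1 2 3 4 6 8 9 12 13 16 18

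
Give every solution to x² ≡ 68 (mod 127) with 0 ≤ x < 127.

Since 127 ≡ 3 (mod 4), a square root of 68 is 68^((127+1)/4) = 68^32 mod 127.
Repeated squaring: 68^2≡52, 68^4≡37, 68^8≡99, 68^16≡22, 68^32≡103 (mod 127).
68^32 = 68^(32) ≡ 103 (mod 127).
Check: 103² = 10609 ≡ 68 (mod 127). The two roots are 24 and 103.

24, 103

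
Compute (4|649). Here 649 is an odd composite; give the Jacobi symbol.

1

Pull out 2^2: since 649 ≡ 1 (mod 8), (2/649) = +1, so (2/649)^2 = +1.
Reached (1/649) = 1. Collecting the sign flips along the way, the symbol is +1.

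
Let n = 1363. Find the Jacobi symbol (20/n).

-1

Pull out 2^2: since 1363 ≡ 3 (mod 8), (2/1363) = -1, so (2/1363)^2 = +1.
Reciprocity: 5 ≡ 1 and 1363 ≡ 3 (mod 4), so (5/1363) = +(1363/5).
Reduce top mod 5: now compute (3/5).
Reciprocity: 3 ≡ 3 and 5 ≡ 1 (mod 4), so (3/5) = +(5/3).
Reduce top mod 3: now compute (2/3).
Pull out 2: since 3 ≡ 3 (mod 8), (2/3) = -1.
Reached (1/3) = 1. Collecting the sign flips along the way, the symbol is -1.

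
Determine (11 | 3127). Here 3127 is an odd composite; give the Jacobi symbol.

Reciprocity: 11 ≡ 3 and 3127 ≡ 3 (mod 4), so (11/3127) = −(3127/11).
Reduce top mod 11: now compute (3/11).
Reciprocity: 3 ≡ 3 and 11 ≡ 3 (mod 4), so (3/11) = −(11/3).
Reduce top mod 3: now compute (2/3).
Pull out 2: since 3 ≡ 3 (mod 8), (2/3) = -1.
Reached (1/3) = 1. Collecting the sign flips along the way, the symbol is -1.

-1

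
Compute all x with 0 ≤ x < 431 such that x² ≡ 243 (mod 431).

107, 324

Since 431 ≡ 3 (mod 4), a square root of 243 is 243^((431+1)/4) = 243^108 mod 431.
Repeated squaring: 243^2≡2, 243^4≡4, 243^8≡16, 243^16≡256, 243^32≡24, 243^64≡145 (mod 431).
243^108 = 243^(64+32+8+4) ≡ 324 (mod 431).
Check: 324² = 104976 ≡ 243 (mod 431). The two roots are 107 and 324.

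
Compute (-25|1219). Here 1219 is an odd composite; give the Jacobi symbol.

First reduce: -25 ≡ 1194 (mod 1219).
Pull out 2: since 1219 ≡ 3 (mod 8), (2/1219) = -1.
Reciprocity: 597 ≡ 1 and 1219 ≡ 3 (mod 4), so (597/1219) = +(1219/597).
Reduce top mod 597: now compute (25/597).
Reciprocity: 25 ≡ 1 and 597 ≡ 1 (mod 4), so (25/597) = +(597/25).
Reduce top mod 25: now compute (22/25).
Pull out 2: since 25 ≡ 1 (mod 8), (2/25) = +1.
Reciprocity: 11 ≡ 3 and 25 ≡ 1 (mod 4), so (11/25) = +(25/11).
Reduce top mod 11: now compute (3/11).
Reciprocity: 3 ≡ 3 and 11 ≡ 3 (mod 4), so (3/11) = −(11/3).
Reduce top mod 3: now compute (2/3).
Pull out 2: since 3 ≡ 3 (mod 8), (2/3) = -1.
Reached (1/3) = 1. Collecting the sign flips along the way, the symbol is -1.

-1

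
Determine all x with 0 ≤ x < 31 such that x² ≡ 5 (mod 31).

6, 25

Since 31 ≡ 3 (mod 4), a square root of 5 is 5^((31+1)/4) = 5^8 mod 31.
Repeated squaring: 5^2≡25, 5^4≡5, 5^8≡25 (mod 31).
5^8 = 5^(8) ≡ 25 (mod 31).
Check: 25² = 625 ≡ 5 (mod 31). The two roots are 6 and 25.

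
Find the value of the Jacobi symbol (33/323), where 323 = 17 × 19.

Reciprocity: 33 ≡ 1 and 323 ≡ 3 (mod 4), so (33/323) = +(323/33).
Reduce top mod 33: now compute (26/33).
Pull out 2: since 33 ≡ 1 (mod 8), (2/33) = +1.
Reciprocity: 13 ≡ 1 and 33 ≡ 1 (mod 4), so (13/33) = +(33/13).
Reduce top mod 13: now compute (7/13).
Reciprocity: 7 ≡ 3 and 13 ≡ 1 (mod 4), so (7/13) = +(13/7).
Reduce top mod 7: now compute (6/7).
Pull out 2: since 7 ≡ 7 (mod 8), (2/7) = +1.
Reciprocity: 3 ≡ 3 and 7 ≡ 3 (mod 4), so (3/7) = −(7/3).
Reduce top mod 3: now compute (1/3).
Reached (1/3) = 1. Collecting the sign flips along the way, the symbol is -1.

-1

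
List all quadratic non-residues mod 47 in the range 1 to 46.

Square k = 1,…,23 (k and 47−k give the same square):
1²=1, 2²=4, 3²=9, 4²=16, 5²=25, 6²=36, 7²≡2, 8²≡17, 9²≡34, 10²≡6, 11²≡27, 12²≡3, 13²≡28, 14²≡8, 15²≡37, 16²≡21, 17²≡7, 18²≡42, 19²≡32, 20²≡24, 21²≡18, 22²≡14, 23²≡12 (mod 47).
The residues are {1, 2, 3, 4, 6, 7, 8, 9, 12, 14, 16, 17, 18, 21, 24, 25, 27, 28, 32, 34, 36, 37, 42}; the non-residues are the remaining 23 nonzero classes.

5, 10, 11, 13, 15, 19, 20, 22, 23, 26, 29, 30, 31, 33, 35, 38, 39, 40, 41, 43, 44, 45, 46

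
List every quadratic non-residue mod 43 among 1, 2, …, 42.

2,3,5,7,8,12,18,19,20,22,26,27,28,29,30,32,33,34,37,39,42

Square k = 1,…,21 (k and 43−k give the same square):
1²=1, 2²=4, 3²=9, 4²=16, 5²=25, 6²=36, 7²≡6, 8²≡21, 9²≡38, 10²≡14, 11²≡35, 12²≡15, 13²≡40, 14²≡24, 15²≡10, 16²≡41, 17²≡31, 18²≡23, 19²≡17, 20²≡13, 21²≡11 (mod 43).
The residues are {1, 4, 6, 9, 10, 11, 13, 14, 15, 16, 17, 21, 23, 24, 25, 31, 35, 36, 38, 40, 41}; the non-residues are the remaining 21 nonzero classes.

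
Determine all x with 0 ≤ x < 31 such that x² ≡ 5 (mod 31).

Since 31 ≡ 3 (mod 4), a square root of 5 is 5^((31+1)/4) = 5^8 mod 31.
Repeated squaring: 5^2≡25, 5^4≡5, 5^8≡25 (mod 31).
5^8 = 5^(8) ≡ 25 (mod 31).
Check: 25² = 625 ≡ 5 (mod 31). The two roots are 6 and 25.

6, 25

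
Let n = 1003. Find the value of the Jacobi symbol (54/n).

1

Pull out 2: since 1003 ≡ 3 (mod 8), (2/1003) = -1.
Reciprocity: 27 ≡ 3 and 1003 ≡ 3 (mod 4), so (27/1003) = −(1003/27).
Reduce top mod 27: now compute (4/27).
Pull out 2^2: since 27 ≡ 3 (mod 8), (2/27) = -1, so (2/27)^2 = +1.
Reached (1/27) = 1. Collecting the sign flips along the way, the symbol is +1.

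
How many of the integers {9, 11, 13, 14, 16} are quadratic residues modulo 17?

(9/17) = +1 → QR.
(11/17) = -1 → non-residue.
(13/17) = +1 → QR.
(14/17) = -1 → non-residue.
(16/17) = +1 → QR.
Total quadratic residues among the 5: 3.

3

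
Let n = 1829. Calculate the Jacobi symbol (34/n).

Pull out 2: since 1829 ≡ 5 (mod 8), (2/1829) = -1.
Reciprocity: 17 ≡ 1 and 1829 ≡ 1 (mod 4), so (17/1829) = +(1829/17).
Reduce top mod 17: now compute (10/17).
Pull out 2: since 17 ≡ 1 (mod 8), (2/17) = +1.
Reciprocity: 5 ≡ 1 and 17 ≡ 1 (mod 4), so (5/17) = +(17/5).
Reduce top mod 5: now compute (2/5).
Pull out 2: since 5 ≡ 5 (mod 8), (2/5) = -1.
Reached (1/5) = 1. Collecting the sign flips along the way, the symbol is +1.

1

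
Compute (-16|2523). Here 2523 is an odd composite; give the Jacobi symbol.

First reduce: -16 ≡ 2507 (mod 2523).
Reciprocity: 2507 ≡ 3 and 2523 ≡ 3 (mod 4), so (2507/2523) = −(2523/2507).
Reduce top mod 2507: now compute (16/2507).
Pull out 2^4: since 2507 ≡ 3 (mod 8), (2/2507) = -1, so (2/2507)^4 = +1.
Reached (1/2507) = 1. Collecting the sign flips along the way, the symbol is -1.

-1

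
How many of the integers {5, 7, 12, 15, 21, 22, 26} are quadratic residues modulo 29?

(5/29) = +1 → QR.
(7/29) = +1 → QR.
(12/29) = -1 → non-residue.
(15/29) = -1 → non-residue.
(21/29) = -1 → non-residue.
(22/29) = +1 → QR.
(26/29) = -1 → non-residue.
Total quadratic residues among the 7: 3.

3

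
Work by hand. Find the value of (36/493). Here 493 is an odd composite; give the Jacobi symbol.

Pull out 2^2: since 493 ≡ 5 (mod 8), (2/493) = -1, so (2/493)^2 = +1.
Reciprocity: 9 ≡ 1 and 493 ≡ 1 (mod 4), so (9/493) = +(493/9).
Reduce top mod 9: now compute (7/9).
Reciprocity: 7 ≡ 3 and 9 ≡ 1 (mod 4), so (7/9) = +(9/7).
Reduce top mod 7: now compute (2/7).
Pull out 2: since 7 ≡ 7 (mod 8), (2/7) = +1.
Reached (1/7) = 1. Collecting the sign flips along the way, the symbol is +1.

1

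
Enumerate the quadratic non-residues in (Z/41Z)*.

Square k = 1,…,20 (k and 41−k give the same square):
1²=1, 2²=4, 3²=9, 4²=16, 5²=25, 6²=36, 7²≡8, 8²≡23, 9²≡40, 10²≡18, 11²≡39, 12²≡21, 13²≡5, 14²≡32, 15²≡20, 16²≡10, 17²≡2, 18²≡37, 19²≡33, 20²≡31 (mod 41).
The residues are {1, 2, 4, 5, 8, 9, 10, 16, 18, 20, 21, 23, 25, 31, 32, 33, 36, 37, 39, 40}; the non-residues are the remaining 20 nonzero classes.

3, 6, 7, 11, 12, 13, 14, 15, 17, 19, 22, 24, 26, 27, 28, 29, 30, 34, 35, 38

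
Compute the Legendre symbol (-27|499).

First reduce: -27 ≡ 472 (mod 499).
Pull out 2^3: since 499 ≡ 3 (mod 8), (2/499) = -1, so (2/499)^3 = -1.
Reciprocity: 59 ≡ 3 and 499 ≡ 3 (mod 4), so (59/499) = −(499/59).
Reduce top mod 59: now compute (27/59).
Reciprocity: 27 ≡ 3 and 59 ≡ 3 (mod 4), so (27/59) = −(59/27).
Reduce top mod 27: now compute (5/27).
Reciprocity: 5 ≡ 1 and 27 ≡ 3 (mod 4), so (5/27) = +(27/5).
Reduce top mod 5: now compute (2/5).
Pull out 2: since 5 ≡ 5 (mod 8), (2/5) = -1.
Reached (1/5) = 1. Collecting the sign flips along the way, the symbol is +1.

1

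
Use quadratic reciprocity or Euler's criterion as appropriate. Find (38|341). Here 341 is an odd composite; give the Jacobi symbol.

1

Pull out 2: since 341 ≡ 5 (mod 8), (2/341) = -1.
Reciprocity: 19 ≡ 3 and 341 ≡ 1 (mod 4), so (19/341) = +(341/19).
Reduce top mod 19: now compute (18/19).
Pull out 2: since 19 ≡ 3 (mod 8), (2/19) = -1.
Reciprocity: 9 ≡ 1 and 19 ≡ 3 (mod 4), so (9/19) = +(19/9).
Reduce top mod 9: now compute (1/9).
Reached (1/9) = 1. Collecting the sign flips along the way, the symbol is +1.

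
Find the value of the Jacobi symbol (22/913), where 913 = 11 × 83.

Pull out 2: since 913 ≡ 1 (mod 8), (2/913) = +1.
Reciprocity: 11 ≡ 3 and 913 ≡ 1 (mod 4), so (11/913) = +(913/11).
Reduce top mod 11: now compute (0/11).
Top reduces to 0: gcd > 1, so the symbol is 0.

0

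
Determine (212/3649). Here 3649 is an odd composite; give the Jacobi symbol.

-1

Pull out 2^2: since 3649 ≡ 1 (mod 8), (2/3649) = +1, so (2/3649)^2 = +1.
Reciprocity: 53 ≡ 1 and 3649 ≡ 1 (mod 4), so (53/3649) = +(3649/53).
Reduce top mod 53: now compute (45/53).
Reciprocity: 45 ≡ 1 and 53 ≡ 1 (mod 4), so (45/53) = +(53/45).
Reduce top mod 45: now compute (8/45).
Pull out 2^3: since 45 ≡ 5 (mod 8), (2/45) = -1, so (2/45)^3 = -1.
Reached (1/45) = 1. Collecting the sign flips along the way, the symbol is -1.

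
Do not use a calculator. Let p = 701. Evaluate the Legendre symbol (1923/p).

1

First reduce: 1923 ≡ 521 (mod 701).
Reciprocity: 521 ≡ 1 and 701 ≡ 1 (mod 4), so (521/701) = +(701/521).
Reduce top mod 521: now compute (180/521).
Pull out 2^2: since 521 ≡ 1 (mod 8), (2/521) = +1, so (2/521)^2 = +1.
Reciprocity: 45 ≡ 1 and 521 ≡ 1 (mod 4), so (45/521) = +(521/45).
Reduce top mod 45: now compute (26/45).
Pull out 2: since 45 ≡ 5 (mod 8), (2/45) = -1.
Reciprocity: 13 ≡ 1 and 45 ≡ 1 (mod 4), so (13/45) = +(45/13).
Reduce top mod 13: now compute (6/13).
Pull out 2: since 13 ≡ 5 (mod 8), (2/13) = -1.
Reciprocity: 3 ≡ 3 and 13 ≡ 1 (mod 4), so (3/13) = +(13/3).
Reduce top mod 3: now compute (1/3).
Reached (1/3) = 1. Collecting the sign flips along the way, the symbol is +1.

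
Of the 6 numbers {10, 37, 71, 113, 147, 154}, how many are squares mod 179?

1

(10/179) = -1 → non-residue.
(37/179) = -1 → non-residue.
(71/179) = -1 → non-residue.
(113/179) = -1 → non-residue.
(147/179) = +1 → QR.
(154/179) = -1 → non-residue.
Total quadratic residues among the 6: 1.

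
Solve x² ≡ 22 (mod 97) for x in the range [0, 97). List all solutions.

97 ≡ 1 (mod 4), so we find a root by search.
Trying successive values, 33² = 1089 ≡ 22 (mod 97). The other root is 97 − 33 = 64.

33, 64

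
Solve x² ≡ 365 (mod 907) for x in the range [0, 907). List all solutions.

70, 837

Since 907 ≡ 3 (mod 4), a square root of 365 is 365^((907+1)/4) = 365^227 mod 907.
Repeated squaring: 365^2≡803, 365^4≡839, 365^8≡89, 365^16≡665, 365^32≡516, 365^64≡505, 365^128≡158 (mod 907).
365^227 = 365^(128+64+32+2+1) ≡ 837 (mod 907).
Check: 837² = 700569 ≡ 365 (mod 907). The two roots are 70 and 837.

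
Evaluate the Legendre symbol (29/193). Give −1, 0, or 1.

-1

Reciprocity: 29 ≡ 1 and 193 ≡ 1 (mod 4), so (29/193) = +(193/29).
Reduce top mod 29: now compute (19/29).
Reciprocity: 19 ≡ 3 and 29 ≡ 1 (mod 4), so (19/29) = +(29/19).
Reduce top mod 19: now compute (10/19).
Pull out 2: since 19 ≡ 3 (mod 8), (2/19) = -1.
Reciprocity: 5 ≡ 1 and 19 ≡ 3 (mod 4), so (5/19) = +(19/5).
Reduce top mod 5: now compute (4/5).
Pull out 2^2: since 5 ≡ 5 (mod 8), (2/5) = -1, so (2/5)^2 = +1.
Reached (1/5) = 1. Collecting the sign flips along the way, the symbol is -1.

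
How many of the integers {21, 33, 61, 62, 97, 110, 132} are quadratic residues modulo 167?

(21/167) = +1 → QR.
(33/167) = +1 → QR.
(61/167) = +1 → QR.
(62/167) = +1 → QR.
(97/167) = +1 → QR.
(110/167) = -1 → non-residue.
(132/167) = +1 → QR.
Total quadratic residues among the 7: 6.

6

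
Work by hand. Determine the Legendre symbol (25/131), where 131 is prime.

1

Euler's criterion: (25/131) ≡ 25^65 (mod 131).
25^2 ≡ 101 (mod 131)
25^4 ≡ 114 (mod 131)
25^8 ≡ 27 (mod 131)
25^16 ≡ 74 (mod 131)
25^32 ≡ 105 (mod 131)
25^64 ≡ 21 (mod 131)
25^65 = 25^(64+1) ≡ 1 (mod 131).
Result is 1, so (25/131) = 1.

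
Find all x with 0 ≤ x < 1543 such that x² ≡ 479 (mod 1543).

Since 1543 ≡ 3 (mod 4), a square root of 479 is 479^((1543+1)/4) = 479^386 mod 1543.
Repeated squaring: 479^2≡1077, 479^4≡1136, 479^8≡548, 479^16≡962, 479^32≡1187, 479^64≡210, 479^128≡896, 479^256≡456 (mod 1543).
479^386 = 479^(256+128+2) ≡ 526 (mod 1543).
Check: 526² = 276676 ≡ 479 (mod 1543). The two roots are 526 and 1017.

526, 1017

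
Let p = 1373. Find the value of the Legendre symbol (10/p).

Pull out 2: since 1373 ≡ 5 (mod 8), (2/1373) = -1.
Reciprocity: 5 ≡ 1 and 1373 ≡ 1 (mod 4), so (5/1373) = +(1373/5).
Reduce top mod 5: now compute (3/5).
Reciprocity: 3 ≡ 3 and 5 ≡ 1 (mod 4), so (3/5) = +(5/3).
Reduce top mod 3: now compute (2/3).
Pull out 2: since 3 ≡ 3 (mod 8), (2/3) = -1.
Reached (1/3) = 1. Collecting the sign flips along the way, the symbol is +1.

1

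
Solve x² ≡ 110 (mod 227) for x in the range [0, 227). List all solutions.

Since 227 ≡ 3 (mod 4), a square root of 110 is 110^((227+1)/4) = 110^57 mod 227.
Repeated squaring: 110^2≡69, 110^4≡221, 110^8≡36, 110^16≡161, 110^32≡43 (mod 227).
110^57 = 110^(32+16+8+1) ≡ 63 (mod 227).
Check: 63² = 3969 ≡ 110 (mod 227). The two roots are 63 and 164.

63, 164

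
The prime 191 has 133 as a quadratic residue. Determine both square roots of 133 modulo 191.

Since 191 ≡ 3 (mod 4), a square root of 133 is 133^((191+1)/4) = 133^48 mod 191.
Repeated squaring: 133^2≡117, 133^4≡128, 133^8≡149, 133^16≡45, 133^32≡115 (mod 191).
133^48 = 133^(32+16) ≡ 18 (mod 191).
Check: 18² = 324 ≡ 133 (mod 191). The two roots are 18 and 173.

18, 173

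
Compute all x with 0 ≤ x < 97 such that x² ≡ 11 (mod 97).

37, 60

97 ≡ 1 (mod 4), so we find a root by search.
Trying successive values, 37² = 1369 ≡ 11 (mod 97). The other root is 97 − 37 = 60.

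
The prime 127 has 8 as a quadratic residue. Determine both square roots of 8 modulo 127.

32, 95

Since 127 ≡ 3 (mod 4), a square root of 8 is 8^((127+1)/4) = 8^32 mod 127.
Repeated squaring: 8^2≡64, 8^4≡32, 8^8≡8, 8^16≡64, 8^32≡32 (mod 127).
8^32 = 8^(32) ≡ 32 (mod 127).
Check: 32² = 1024 ≡ 8 (mod 127). The two roots are 32 and 95.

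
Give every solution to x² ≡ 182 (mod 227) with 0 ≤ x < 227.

Since 227 ≡ 3 (mod 4), a square root of 182 is 182^((227+1)/4) = 182^57 mod 227.
Repeated squaring: 182^2≡209, 182^4≡97, 182^8≡102, 182^16≡189, 182^32≡82 (mod 227).
182^57 = 182^(32+16+8+1) ≡ 78 (mod 227).
Check: 78² = 6084 ≡ 182 (mod 227). The two roots are 78 and 149.

78, 149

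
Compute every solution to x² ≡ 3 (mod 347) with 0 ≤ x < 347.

Since 347 ≡ 3 (mod 4), a square root of 3 is 3^((347+1)/4) = 3^87 mod 347.
Repeated squaring: 3^2≡9, 3^4≡81, 3^8≡315, 3^16≡330, 3^32≡289, 3^64≡241 (mod 347).
3^87 = 3^(64+16+4+2+1) ≡ 95 (mod 347).
Check: 95² = 9025 ≡ 3 (mod 347). The two roots are 95 and 252.

95, 252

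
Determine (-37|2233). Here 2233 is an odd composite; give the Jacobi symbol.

First reduce: -37 ≡ 2196 (mod 2233).
Pull out 2^2: since 2233 ≡ 1 (mod 8), (2/2233) = +1, so (2/2233)^2 = +1.
Reciprocity: 549 ≡ 1 and 2233 ≡ 1 (mod 4), so (549/2233) = +(2233/549).
Reduce top mod 549: now compute (37/549).
Reciprocity: 37 ≡ 1 and 549 ≡ 1 (mod 4), so (37/549) = +(549/37).
Reduce top mod 37: now compute (31/37).
Reciprocity: 31 ≡ 3 and 37 ≡ 1 (mod 4), so (31/37) = +(37/31).
Reduce top mod 31: now compute (6/31).
Pull out 2: since 31 ≡ 7 (mod 8), (2/31) = +1.
Reciprocity: 3 ≡ 3 and 31 ≡ 3 (mod 4), so (3/31) = −(31/3).
Reduce top mod 3: now compute (1/3).
Reached (1/3) = 1. Collecting the sign flips along the way, the symbol is -1.

-1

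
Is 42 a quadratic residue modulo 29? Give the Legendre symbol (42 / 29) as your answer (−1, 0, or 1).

First reduce: 42 ≡ 13 (mod 29).
Reciprocity: 13 ≡ 1 and 29 ≡ 1 (mod 4), so (13/29) = +(29/13).
Reduce top mod 13: now compute (3/13).
Reciprocity: 3 ≡ 3 and 13 ≡ 1 (mod 4), so (3/13) = +(13/3).
Reduce top mod 3: now compute (1/3).
Reached (1/3) = 1. Collecting the sign flips along the way, the symbol is +1.

1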